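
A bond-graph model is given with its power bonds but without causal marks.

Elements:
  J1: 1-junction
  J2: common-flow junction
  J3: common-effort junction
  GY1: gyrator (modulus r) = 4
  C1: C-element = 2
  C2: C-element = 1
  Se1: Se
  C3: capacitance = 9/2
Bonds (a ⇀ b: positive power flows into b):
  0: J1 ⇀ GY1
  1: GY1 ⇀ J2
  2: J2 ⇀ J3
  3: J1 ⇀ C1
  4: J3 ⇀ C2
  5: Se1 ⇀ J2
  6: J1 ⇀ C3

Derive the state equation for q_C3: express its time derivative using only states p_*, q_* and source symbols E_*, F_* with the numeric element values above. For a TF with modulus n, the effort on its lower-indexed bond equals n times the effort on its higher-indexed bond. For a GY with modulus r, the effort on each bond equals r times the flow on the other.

β5 →J2  (Se1 fixes effort; stroke away)
β3 →J1  (C1 integral (e out))
β4 →J3  (C2 outputs effort q/C2)
β2 →J2  (J3 effort already set via bond 4)
β1 →GY1  (J2 needs exactly one f-in)
β0 →GY1  (through GY1, causality inverts; strokes same side of GY1)
β6 →J1  (1-jn J1 has f-setter on 0)

dq_C3/dt = -E_Se1/4 + q_C2/4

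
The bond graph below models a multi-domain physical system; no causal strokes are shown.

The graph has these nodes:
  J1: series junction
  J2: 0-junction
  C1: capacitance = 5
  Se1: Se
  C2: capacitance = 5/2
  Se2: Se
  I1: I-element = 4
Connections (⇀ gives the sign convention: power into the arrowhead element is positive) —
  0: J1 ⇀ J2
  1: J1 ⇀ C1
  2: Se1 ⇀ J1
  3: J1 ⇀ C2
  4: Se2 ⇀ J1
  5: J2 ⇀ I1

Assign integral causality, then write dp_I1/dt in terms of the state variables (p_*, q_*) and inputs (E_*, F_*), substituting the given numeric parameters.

#2 →J1  (source Se1 imposes e)
#4 →J1  (Se2 (Se) sets effort on bond)
#1 →J1  (C1: C, integral causality)
#3 →J1  (C2 integral (e out))
#0 →J2  (closing 1-jn rule on J1)
#5 →I1  (common-e at J2 fixed by 0)

dp_I1/dt = E_Se1 + E_Se2 - q_C1/5 - 2*q_C2/5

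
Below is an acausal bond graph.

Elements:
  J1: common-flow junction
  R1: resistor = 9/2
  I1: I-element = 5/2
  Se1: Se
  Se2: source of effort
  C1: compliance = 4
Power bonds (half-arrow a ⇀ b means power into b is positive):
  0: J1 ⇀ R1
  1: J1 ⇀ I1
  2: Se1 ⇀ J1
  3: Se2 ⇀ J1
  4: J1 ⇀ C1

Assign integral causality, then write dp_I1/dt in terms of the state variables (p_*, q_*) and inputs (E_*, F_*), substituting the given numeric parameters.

β2 stroke at J1  (Se1 (Se) sets effort on bond)
β3 stroke at J1  (Se2 (Se) sets effort on bond)
β1 stroke at I1  (I1: I, integral causality)
β0 stroke at J1  (common-f at J1 fixed by 1)
β4 stroke at J1  (1-jn J1 has f-setter on 1)

dp_I1/dt = E_Se1 + E_Se2 - 9*p_I1/5 - q_C1/4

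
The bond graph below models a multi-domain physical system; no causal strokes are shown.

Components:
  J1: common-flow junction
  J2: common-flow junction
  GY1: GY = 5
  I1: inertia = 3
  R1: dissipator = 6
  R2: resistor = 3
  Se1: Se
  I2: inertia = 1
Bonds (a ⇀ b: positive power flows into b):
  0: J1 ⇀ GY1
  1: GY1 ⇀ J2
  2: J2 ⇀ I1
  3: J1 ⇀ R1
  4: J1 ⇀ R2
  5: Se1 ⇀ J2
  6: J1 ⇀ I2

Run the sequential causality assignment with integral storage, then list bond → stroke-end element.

β0 stroke at J1
β1 stroke at J2
β2 stroke at I1
β3 stroke at J1
β4 stroke at J1
β5 stroke at J2
β6 stroke at I2

β5 stroke at J2  (source Se1 imposes e)
β2 stroke at I1  (prefer integral on I1)
β1 stroke at J2  (J2 flow already set via bond 2)
β0 stroke at J1  (GY1 both-in/both-out from 1)
β6 stroke at I2  (prefer integral on I2)
β3 stroke at J1  (J1 flow already set via bond 6)
β4 stroke at J1  (common-f at J1 fixed by 6)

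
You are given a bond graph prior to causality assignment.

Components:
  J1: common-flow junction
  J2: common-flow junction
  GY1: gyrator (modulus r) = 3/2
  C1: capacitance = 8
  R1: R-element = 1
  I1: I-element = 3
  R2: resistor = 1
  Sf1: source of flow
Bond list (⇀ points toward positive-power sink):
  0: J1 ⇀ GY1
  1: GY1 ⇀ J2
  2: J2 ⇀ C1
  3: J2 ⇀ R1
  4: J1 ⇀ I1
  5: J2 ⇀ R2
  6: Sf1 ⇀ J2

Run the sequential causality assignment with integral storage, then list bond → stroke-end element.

b6 stroke→Sf1  (source Sf1 imposes f)
b1 stroke→J2  (1-jn J2 has f-setter on 6)
b2 stroke→J2  (common-f at J2 fixed by 6)
b3 stroke→J2  (J2 flow already set via bond 6)
b5 stroke→J2  (J2: bond 6 brought flow, rest push out)
b0 stroke→J1  (GY1 both-in/both-out from 1)
b4 stroke→I1  (J1 needs exactly one f-in)

#0 stroke→J1
#1 stroke→J2
#2 stroke→J2
#3 stroke→J2
#4 stroke→I1
#5 stroke→J2
#6 stroke→Sf1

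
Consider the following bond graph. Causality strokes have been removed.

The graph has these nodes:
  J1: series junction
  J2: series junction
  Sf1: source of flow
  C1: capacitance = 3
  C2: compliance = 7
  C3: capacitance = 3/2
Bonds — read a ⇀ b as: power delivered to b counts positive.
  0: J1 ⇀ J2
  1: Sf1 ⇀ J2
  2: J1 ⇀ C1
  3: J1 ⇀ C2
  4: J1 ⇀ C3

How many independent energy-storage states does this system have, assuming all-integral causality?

3  (C1, C2, C3 all integral)

β1 stroke at Sf1  (Sf1 fixes flow; stroke at Sf1)
β0 stroke at J2  (common-f at J2 fixed by 1)
β2 stroke at J1  (1-jn J1 has f-setter on 0)
β3 stroke at J1  (J1: bond 0 brought flow, rest push out)
β4 stroke at J1  (J1: bond 0 brought flow, rest push out)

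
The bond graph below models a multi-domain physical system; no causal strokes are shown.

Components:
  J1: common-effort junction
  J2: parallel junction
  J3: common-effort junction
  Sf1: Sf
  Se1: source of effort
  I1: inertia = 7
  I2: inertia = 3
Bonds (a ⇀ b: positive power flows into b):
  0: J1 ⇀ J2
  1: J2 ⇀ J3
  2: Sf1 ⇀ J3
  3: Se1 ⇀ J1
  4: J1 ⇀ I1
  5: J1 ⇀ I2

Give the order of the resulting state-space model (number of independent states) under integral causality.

b2 stroke→Sf1  (source Sf1 imposes f)
b3 stroke→J1  (Se1 (Se) sets effort on bond)
b0 stroke→J2  (0-jn J1 has e-setter on 3)
b4 stroke→I1  (J1: bond 3 brought effort, rest push out)
b5 stroke→I2  (0-jn J1 has e-setter on 3)
b1 stroke→J3  (common-e at J2 fixed by 0)

2  (I1, I2 all integral)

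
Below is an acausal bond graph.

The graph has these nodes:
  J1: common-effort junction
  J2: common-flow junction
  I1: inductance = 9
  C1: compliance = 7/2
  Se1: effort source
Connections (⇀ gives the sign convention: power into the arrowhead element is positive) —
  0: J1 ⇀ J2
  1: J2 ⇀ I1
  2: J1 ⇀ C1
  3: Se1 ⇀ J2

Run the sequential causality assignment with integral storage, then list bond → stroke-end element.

#0 →J2
#1 →I1
#2 →J1
#3 →J2

β3 →J2  (Se1 fixes effort; stroke away)
β1 →I1  (I1 integral (f out))
β0 →J2  (1-jn J2 has f-setter on 1)
β2 →J1  (closing 0-jn rule on J1)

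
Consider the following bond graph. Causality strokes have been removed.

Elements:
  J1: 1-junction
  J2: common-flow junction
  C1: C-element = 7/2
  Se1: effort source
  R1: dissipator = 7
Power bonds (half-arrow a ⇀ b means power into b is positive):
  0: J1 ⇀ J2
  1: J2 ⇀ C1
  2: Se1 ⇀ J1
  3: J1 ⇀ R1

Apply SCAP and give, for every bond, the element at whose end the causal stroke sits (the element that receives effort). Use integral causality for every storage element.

β2 stroke→J1  (Se1 (Se) sets effort on bond)
β1 stroke→J2  (C1 integral (e out))
β0 stroke→J1  (only one flow-in slot at J2)
β3 stroke→R1  (only one flow-in slot at J1)

b0 |J1
b1 |J2
b2 |J1
b3 |R1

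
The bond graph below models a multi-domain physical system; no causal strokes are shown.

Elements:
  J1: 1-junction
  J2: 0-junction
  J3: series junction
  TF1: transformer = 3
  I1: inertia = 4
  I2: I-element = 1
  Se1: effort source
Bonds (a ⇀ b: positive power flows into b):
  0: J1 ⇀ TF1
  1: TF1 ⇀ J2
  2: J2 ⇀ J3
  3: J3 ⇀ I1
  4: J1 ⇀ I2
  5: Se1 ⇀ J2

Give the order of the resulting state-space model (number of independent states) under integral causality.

2  (I1, I2 all integral)

#5 stroke at J2  (source Se1 imposes e)
#1 stroke at TF1  (common-e at J2 fixed by 5)
#2 stroke at J3  (J2 effort already set via bond 5)
#3 stroke at I1  (only one flow-in slot at J3)
#0 stroke at J1  (TF1: transformer flips bond 1)
#4 stroke at I2  (only one flow-in slot at J1)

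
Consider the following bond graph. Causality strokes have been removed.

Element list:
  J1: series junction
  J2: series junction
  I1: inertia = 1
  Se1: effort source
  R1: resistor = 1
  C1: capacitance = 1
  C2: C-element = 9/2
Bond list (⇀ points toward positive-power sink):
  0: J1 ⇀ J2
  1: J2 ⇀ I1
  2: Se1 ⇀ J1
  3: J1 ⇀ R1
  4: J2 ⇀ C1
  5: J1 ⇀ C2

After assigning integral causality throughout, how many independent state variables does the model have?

b2 →J1  (Se1 (Se) sets effort on bond)
b1 →I1  (I1: I, integral causality)
b0 →J2  (J2 flow already set via bond 1)
b4 →J2  (common-f at J2 fixed by 1)
b3 →J1  (common-f at J1 fixed by 0)
b5 →J1  (1-jn J1 has f-setter on 0)

3  (C1, C2, I1 all integral)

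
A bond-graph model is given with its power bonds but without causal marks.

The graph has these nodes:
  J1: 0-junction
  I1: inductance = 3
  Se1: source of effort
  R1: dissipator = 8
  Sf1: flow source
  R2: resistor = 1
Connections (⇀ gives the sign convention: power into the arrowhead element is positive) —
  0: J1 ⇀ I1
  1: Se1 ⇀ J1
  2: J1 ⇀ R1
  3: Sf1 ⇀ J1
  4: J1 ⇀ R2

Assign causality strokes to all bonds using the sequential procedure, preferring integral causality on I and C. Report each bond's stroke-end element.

β0 stroke at I1
β1 stroke at J1
β2 stroke at R1
β3 stroke at Sf1
β4 stroke at R2

bond 1 |J1  (source Se1 imposes e)
bond 3 |Sf1  (Sf1: flow source, stroke at near end)
bond 0 |I1  (common-e at J1 fixed by 1)
bond 2 |R1  (J1 effort already set via bond 1)
bond 4 |R2  (0-jn J1 has e-setter on 1)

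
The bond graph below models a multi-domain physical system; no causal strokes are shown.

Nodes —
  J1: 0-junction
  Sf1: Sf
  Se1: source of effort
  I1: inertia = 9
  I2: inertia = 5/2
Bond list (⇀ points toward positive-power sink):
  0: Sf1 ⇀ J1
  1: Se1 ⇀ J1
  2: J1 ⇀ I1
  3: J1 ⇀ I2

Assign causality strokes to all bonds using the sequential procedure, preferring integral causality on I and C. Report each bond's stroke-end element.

β0 stroke at Sf1
β1 stroke at J1
β2 stroke at I1
β3 stroke at I2

β0 |Sf1  (source Sf1 imposes f)
β1 |J1  (source Se1 imposes e)
β2 |I1  (common-e at J1 fixed by 1)
β3 |I2  (J1: bond 1 brought effort, rest push out)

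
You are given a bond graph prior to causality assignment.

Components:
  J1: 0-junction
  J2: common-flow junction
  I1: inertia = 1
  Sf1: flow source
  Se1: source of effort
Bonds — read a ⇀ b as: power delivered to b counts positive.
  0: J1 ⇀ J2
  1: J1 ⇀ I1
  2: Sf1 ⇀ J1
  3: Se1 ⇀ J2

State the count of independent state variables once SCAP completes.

1  (I1 all integral)

b2 |Sf1  (Sf1 (Sf) sets flow on bond)
b3 |J2  (source Se1 imposes e)
b0 |J1  (J2 needs exactly one f-in)
b1 |I1  (0-jn J1 has e-setter on 0)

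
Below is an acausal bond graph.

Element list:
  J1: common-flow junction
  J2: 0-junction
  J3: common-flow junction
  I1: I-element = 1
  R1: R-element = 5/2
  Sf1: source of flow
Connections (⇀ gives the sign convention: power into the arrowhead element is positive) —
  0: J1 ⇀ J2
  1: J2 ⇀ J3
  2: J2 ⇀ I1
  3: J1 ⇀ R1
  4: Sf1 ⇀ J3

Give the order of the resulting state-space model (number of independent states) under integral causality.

b4 →Sf1  (Sf1 fixes flow; stroke at Sf1)
b1 →J3  (common-f at J3 fixed by 4)
b2 →I1  (I1 integral (f out))
b0 →J2  (closing 0-jn rule on J2)
b3 →J1  (J1: bond 0 brought flow, rest push out)

1  (I1 all integral)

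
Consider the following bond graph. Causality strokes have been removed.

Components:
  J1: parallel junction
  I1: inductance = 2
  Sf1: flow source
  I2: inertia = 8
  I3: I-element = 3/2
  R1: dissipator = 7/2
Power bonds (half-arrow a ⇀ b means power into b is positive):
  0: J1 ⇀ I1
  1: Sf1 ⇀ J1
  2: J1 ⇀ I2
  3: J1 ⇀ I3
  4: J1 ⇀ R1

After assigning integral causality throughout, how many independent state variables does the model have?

3  (I1, I2, I3 all integral)

#1 stroke at Sf1  (source Sf1 imposes f)
#0 stroke at I1  (I1 outputs flow p/I1)
#2 stroke at I2  (prefer integral on I2)
#3 stroke at I3  (I3 outputs flow p/I3)
#4 stroke at J1  (J1 needs exactly one e-in)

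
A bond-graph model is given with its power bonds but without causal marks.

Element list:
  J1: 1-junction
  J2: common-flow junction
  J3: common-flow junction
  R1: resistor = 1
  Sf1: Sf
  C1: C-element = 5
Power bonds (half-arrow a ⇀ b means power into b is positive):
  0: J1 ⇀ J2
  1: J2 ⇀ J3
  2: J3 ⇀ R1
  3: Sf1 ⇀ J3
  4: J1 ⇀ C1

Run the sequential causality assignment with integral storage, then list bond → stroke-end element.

β3 stroke at Sf1  (Sf1: flow source, stroke at near end)
β1 stroke at J3  (common-f at J3 fixed by 3)
β2 stroke at J3  (J3: bond 3 brought flow, rest push out)
β0 stroke at J2  (1-jn J2 has f-setter on 1)
β4 stroke at J1  (common-f at J1 fixed by 0)

#0 stroke at J2
#1 stroke at J3
#2 stroke at J3
#3 stroke at Sf1
#4 stroke at J1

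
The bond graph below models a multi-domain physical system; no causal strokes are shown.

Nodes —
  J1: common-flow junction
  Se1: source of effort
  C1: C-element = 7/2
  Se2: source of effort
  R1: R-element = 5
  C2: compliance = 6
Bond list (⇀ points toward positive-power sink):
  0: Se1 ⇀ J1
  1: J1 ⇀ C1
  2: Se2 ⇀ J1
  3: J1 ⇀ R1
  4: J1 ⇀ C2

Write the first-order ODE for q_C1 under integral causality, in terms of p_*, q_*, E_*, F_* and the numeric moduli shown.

dq_C1/dt = E_Se1/5 + E_Se2/5 - 2*q_C1/35 - q_C2/30

#0 |J1  (Se1 fixes effort; stroke away)
#2 |J1  (source Se2 imposes e)
#1 |J1  (C1 outputs effort q/C1)
#4 |J1  (C2: C, integral causality)
#3 |R1  (closing 1-jn rule on J1)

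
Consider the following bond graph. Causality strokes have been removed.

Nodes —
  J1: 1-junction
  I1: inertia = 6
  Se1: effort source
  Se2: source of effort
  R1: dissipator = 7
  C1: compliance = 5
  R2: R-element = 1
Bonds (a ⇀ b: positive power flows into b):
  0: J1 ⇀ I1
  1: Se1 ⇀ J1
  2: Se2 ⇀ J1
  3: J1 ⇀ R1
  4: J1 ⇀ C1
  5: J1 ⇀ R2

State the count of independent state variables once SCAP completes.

#1 |J1  (Se1: effort source, stroke at far end)
#2 |J1  (Se2: effort source, stroke at far end)
#0 |I1  (I1: I, integral causality)
#3 |J1  (1-jn J1 has f-setter on 0)
#4 |J1  (J1: bond 0 brought flow, rest push out)
#5 |J1  (common-f at J1 fixed by 0)

2  (C1, I1 all integral)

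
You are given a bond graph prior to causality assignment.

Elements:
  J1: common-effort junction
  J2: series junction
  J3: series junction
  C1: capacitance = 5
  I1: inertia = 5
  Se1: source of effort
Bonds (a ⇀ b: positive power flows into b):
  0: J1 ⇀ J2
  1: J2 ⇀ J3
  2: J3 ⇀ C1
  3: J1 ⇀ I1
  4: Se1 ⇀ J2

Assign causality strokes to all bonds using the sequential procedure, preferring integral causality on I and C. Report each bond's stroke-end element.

#4 →J2  (Se1: effort source, stroke at far end)
#2 →J3  (prefer integral on C1)
#1 →J2  (only one flow-in slot at J3)
#0 →J1  (only one flow-in slot at J2)
#3 →I1  (J1 effort already set via bond 0)

b0 stroke at J1
b1 stroke at J2
b2 stroke at J3
b3 stroke at I1
b4 stroke at J2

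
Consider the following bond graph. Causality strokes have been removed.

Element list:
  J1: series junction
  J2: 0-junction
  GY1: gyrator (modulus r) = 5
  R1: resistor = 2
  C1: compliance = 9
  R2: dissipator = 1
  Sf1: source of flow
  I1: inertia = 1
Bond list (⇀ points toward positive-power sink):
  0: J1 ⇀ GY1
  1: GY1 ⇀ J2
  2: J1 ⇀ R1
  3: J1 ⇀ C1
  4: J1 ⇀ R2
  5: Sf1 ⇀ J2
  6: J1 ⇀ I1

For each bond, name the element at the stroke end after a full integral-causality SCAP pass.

β0 stroke at J1
β1 stroke at J2
β2 stroke at J1
β3 stroke at J1
β4 stroke at J1
β5 stroke at Sf1
β6 stroke at I1

bond 5 |Sf1  (source Sf1 imposes f)
bond 1 |J2  (only one effort-in slot at J2)
bond 0 |J1  (GY1: gyrator matches bond 1)
bond 3 |J1  (C1 integral (e out))
bond 6 |I1  (I1: I, integral causality)
bond 2 |J1  (J1: bond 6 brought flow, rest push out)
bond 4 |J1  (J1 flow already set via bond 6)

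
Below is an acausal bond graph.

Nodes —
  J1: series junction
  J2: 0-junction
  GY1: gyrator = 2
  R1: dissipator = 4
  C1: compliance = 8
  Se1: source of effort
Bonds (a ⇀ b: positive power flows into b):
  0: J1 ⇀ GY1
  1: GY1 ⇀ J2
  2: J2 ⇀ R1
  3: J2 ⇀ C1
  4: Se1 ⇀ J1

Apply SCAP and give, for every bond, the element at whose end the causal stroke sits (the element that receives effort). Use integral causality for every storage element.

bond 4 →J1  (Se1 fixes effort; stroke away)
bond 0 →GY1  (J1 needs exactly one f-in)
bond 1 →GY1  (GY GY1: same side as bond 0)
bond 3 →J2  (C1: C, integral causality)
bond 2 →R1  (J2: bond 3 brought effort, rest push out)

β0 stroke→GY1
β1 stroke→GY1
β2 stroke→R1
β3 stroke→J2
β4 stroke→J1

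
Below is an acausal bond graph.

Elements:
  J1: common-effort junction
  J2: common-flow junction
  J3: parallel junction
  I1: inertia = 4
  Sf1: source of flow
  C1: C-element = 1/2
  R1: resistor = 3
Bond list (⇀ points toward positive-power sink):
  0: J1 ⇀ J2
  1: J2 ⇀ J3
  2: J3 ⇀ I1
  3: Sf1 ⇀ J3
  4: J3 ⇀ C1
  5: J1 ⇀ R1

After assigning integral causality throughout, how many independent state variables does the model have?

2  (C1, I1 all integral)

#3 stroke at Sf1  (Sf1 fixes flow; stroke at Sf1)
#2 stroke at I1  (I1: I, integral causality)
#4 stroke at J3  (C1 integral (e out))
#1 stroke at J2  (J3 effort already set via bond 4)
#0 stroke at J1  (J2 needs exactly one f-in)
#5 stroke at R1  (J1: bond 0 brought effort, rest push out)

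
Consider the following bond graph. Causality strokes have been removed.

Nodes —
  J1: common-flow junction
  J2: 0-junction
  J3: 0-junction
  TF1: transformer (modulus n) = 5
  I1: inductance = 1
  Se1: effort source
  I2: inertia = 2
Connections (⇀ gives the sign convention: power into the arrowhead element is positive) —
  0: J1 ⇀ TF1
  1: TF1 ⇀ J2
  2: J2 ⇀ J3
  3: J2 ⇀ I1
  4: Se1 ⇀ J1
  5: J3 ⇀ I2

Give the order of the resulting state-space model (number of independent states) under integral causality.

b4 →J1  (Se1: effort source, stroke at far end)
b0 →TF1  (J1: last free bond brings flow in)
b1 →J2  (TF1: transformer flips bond 0)
b2 →J3  (J2 effort already set via bond 1)
b3 →I1  (J2 effort already set via bond 1)
b5 →I2  (J3: bond 2 brought effort, rest push out)

2  (I1, I2 all integral)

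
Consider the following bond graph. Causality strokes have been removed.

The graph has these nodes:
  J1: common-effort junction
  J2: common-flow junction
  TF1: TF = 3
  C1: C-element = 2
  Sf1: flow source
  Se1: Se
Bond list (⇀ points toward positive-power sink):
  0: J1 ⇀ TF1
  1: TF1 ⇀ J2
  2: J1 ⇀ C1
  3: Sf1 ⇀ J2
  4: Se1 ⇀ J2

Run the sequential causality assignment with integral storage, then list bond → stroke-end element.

#0 |TF1
#1 |J2
#2 |J1
#3 |Sf1
#4 |J2

#3 →Sf1  (Sf1 (Sf) sets flow on bond)
#4 →J2  (Se1: effort source, stroke at far end)
#1 →J2  (J2: bond 3 brought flow, rest push out)
#0 →TF1  (TF1: transformer flips bond 1)
#2 →J1  (only one effort-in slot at J1)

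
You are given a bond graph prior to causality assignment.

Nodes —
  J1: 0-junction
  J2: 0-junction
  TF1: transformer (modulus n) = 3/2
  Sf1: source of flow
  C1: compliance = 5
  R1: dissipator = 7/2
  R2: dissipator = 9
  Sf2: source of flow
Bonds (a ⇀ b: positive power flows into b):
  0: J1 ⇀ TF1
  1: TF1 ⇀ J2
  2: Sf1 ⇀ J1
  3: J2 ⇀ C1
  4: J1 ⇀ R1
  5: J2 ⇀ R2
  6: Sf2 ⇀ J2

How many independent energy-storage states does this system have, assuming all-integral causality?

1  (C1 all integral)

b2 stroke at Sf1  (Sf1 (Sf) sets flow on bond)
b6 stroke at Sf2  (Sf2 fixes flow; stroke at Sf2)
b3 stroke at J2  (prefer integral on C1)
b1 stroke at TF1  (J2: bond 3 brought effort, rest push out)
b5 stroke at R2  (common-e at J2 fixed by 3)
b0 stroke at J1  (TF1 one-in-one-out from 1)
b4 stroke at R1  (J1 effort already set via bond 0)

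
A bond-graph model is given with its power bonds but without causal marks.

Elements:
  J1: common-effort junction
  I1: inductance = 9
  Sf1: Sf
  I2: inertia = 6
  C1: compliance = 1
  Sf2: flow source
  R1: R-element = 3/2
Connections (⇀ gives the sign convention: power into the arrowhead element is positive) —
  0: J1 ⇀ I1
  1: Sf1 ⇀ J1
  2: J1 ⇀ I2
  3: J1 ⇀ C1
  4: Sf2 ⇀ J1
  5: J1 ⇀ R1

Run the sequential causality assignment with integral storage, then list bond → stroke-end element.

bond 1 stroke→Sf1  (Sf1 (Sf) sets flow on bond)
bond 4 stroke→Sf2  (Sf2 (Sf) sets flow on bond)
bond 0 stroke→I1  (I1 integral (f out))
bond 2 stroke→I2  (I2: I, integral causality)
bond 3 stroke→J1  (C1: C, integral causality)
bond 5 stroke→R1  (J1: bond 3 brought effort, rest push out)

bond 0 stroke at I1
bond 1 stroke at Sf1
bond 2 stroke at I2
bond 3 stroke at J1
bond 4 stroke at Sf2
bond 5 stroke at R1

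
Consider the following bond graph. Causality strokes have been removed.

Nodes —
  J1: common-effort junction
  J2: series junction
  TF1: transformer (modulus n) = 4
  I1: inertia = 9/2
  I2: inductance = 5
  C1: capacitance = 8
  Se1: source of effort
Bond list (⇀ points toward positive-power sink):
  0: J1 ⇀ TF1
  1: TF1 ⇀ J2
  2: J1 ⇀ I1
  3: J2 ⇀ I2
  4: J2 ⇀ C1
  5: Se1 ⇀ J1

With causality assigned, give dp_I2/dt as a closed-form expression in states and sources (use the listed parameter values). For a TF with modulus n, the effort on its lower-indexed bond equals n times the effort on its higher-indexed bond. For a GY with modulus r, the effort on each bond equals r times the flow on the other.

dp_I2/dt = E_Se1/4 - q_C1/8

b5 →J1  (Se1: effort source, stroke at far end)
b0 →TF1  (common-e at J1 fixed by 5)
b2 →I1  (0-jn J1 has e-setter on 5)
b1 →J2  (TF1 one-in-one-out from 0)
b3 →I2  (I2 integral (f out))
b4 →J2  (J2 flow already set via bond 3)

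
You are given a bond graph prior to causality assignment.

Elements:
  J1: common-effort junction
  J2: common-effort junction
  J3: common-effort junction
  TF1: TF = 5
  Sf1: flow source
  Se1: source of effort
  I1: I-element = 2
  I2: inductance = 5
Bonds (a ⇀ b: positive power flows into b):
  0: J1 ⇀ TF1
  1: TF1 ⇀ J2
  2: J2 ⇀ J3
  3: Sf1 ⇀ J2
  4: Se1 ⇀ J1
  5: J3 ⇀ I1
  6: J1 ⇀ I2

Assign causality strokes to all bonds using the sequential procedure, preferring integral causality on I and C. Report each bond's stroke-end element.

bond 3 |Sf1  (Sf1: flow source, stroke at near end)
bond 4 |J1  (source Se1 imposes e)
bond 0 |TF1  (common-e at J1 fixed by 4)
bond 6 |I2  (J1: bond 4 brought effort, rest push out)
bond 1 |J2  (TF1 one-in-one-out from 0)
bond 2 |J3  (J2 effort already set via bond 1)
bond 5 |I1  (J3 effort already set via bond 2)

b0 stroke at TF1
b1 stroke at J2
b2 stroke at J3
b3 stroke at Sf1
b4 stroke at J1
b5 stroke at I1
b6 stroke at I2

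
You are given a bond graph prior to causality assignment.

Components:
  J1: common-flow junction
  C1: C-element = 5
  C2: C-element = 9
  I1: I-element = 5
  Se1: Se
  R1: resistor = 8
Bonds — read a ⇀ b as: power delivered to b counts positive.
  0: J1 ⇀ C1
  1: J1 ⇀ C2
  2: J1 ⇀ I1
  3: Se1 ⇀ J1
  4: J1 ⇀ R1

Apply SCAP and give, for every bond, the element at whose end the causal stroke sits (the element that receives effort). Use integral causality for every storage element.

#3 →J1  (source Se1 imposes e)
#0 →J1  (prefer integral on C1)
#1 →J1  (C2 outputs effort q/C2)
#2 →I1  (I1 integral (f out))
#4 →J1  (J1: bond 2 brought flow, rest push out)

β0 →J1
β1 →J1
β2 →I1
β3 →J1
β4 →J1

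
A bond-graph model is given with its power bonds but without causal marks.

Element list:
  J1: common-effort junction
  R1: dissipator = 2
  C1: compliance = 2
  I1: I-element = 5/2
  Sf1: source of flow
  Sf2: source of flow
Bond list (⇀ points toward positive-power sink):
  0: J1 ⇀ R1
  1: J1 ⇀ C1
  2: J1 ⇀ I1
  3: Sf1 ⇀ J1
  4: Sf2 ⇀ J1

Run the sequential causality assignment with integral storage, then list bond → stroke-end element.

bond 0 stroke→R1
bond 1 stroke→J1
bond 2 stroke→I1
bond 3 stroke→Sf1
bond 4 stroke→Sf2

bond 3 stroke at Sf1  (source Sf1 imposes f)
bond 4 stroke at Sf2  (Sf2 fixes flow; stroke at Sf2)
bond 1 stroke at J1  (C1 integral (e out))
bond 0 stroke at R1  (J1 effort already set via bond 1)
bond 2 stroke at I1  (J1 effort already set via bond 1)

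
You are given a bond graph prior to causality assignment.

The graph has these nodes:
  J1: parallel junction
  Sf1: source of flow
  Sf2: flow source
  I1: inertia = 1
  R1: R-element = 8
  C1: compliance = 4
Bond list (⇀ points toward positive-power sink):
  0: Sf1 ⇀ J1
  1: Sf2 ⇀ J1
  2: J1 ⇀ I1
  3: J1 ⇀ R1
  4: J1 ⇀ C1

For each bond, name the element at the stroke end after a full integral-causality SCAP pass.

β0 stroke→Sf1
β1 stroke→Sf2
β2 stroke→I1
β3 stroke→R1
β4 stroke→J1

β0 →Sf1  (Sf1 fixes flow; stroke at Sf1)
β1 →Sf2  (Sf2 (Sf) sets flow on bond)
β2 →I1  (I1 integral (f out))
β4 →J1  (C1 integral (e out))
β3 →R1  (common-e at J1 fixed by 4)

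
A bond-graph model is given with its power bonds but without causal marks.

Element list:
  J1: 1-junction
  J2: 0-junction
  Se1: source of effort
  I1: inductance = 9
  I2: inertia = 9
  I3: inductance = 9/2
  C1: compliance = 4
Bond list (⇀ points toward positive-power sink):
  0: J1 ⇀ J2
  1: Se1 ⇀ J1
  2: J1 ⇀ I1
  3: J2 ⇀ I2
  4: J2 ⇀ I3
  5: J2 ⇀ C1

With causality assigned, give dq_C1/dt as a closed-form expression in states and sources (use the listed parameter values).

dq_C1/dt = p_I1/9 - p_I2/9 - 2*p_I3/9

b1 stroke at J1  (Se1 fixes effort; stroke away)
b2 stroke at I1  (I1 integral (f out))
b0 stroke at J1  (common-f at J1 fixed by 2)
b3 stroke at I2  (I2 integral (f out))
b4 stroke at I3  (I3 outputs flow p/I3)
b5 stroke at J2  (closing 0-jn rule on J2)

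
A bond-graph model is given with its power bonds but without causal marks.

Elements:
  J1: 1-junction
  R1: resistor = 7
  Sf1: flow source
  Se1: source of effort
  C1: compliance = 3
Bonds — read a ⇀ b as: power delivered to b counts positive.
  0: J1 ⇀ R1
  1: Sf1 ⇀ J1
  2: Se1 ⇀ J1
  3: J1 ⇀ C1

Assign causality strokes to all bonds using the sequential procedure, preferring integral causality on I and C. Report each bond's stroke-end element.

#1 |Sf1  (source Sf1 imposes f)
#2 |J1  (Se1 (Se) sets effort on bond)
#0 |J1  (common-f at J1 fixed by 1)
#3 |J1  (common-f at J1 fixed by 1)

b0 →J1
b1 →Sf1
b2 →J1
b3 →J1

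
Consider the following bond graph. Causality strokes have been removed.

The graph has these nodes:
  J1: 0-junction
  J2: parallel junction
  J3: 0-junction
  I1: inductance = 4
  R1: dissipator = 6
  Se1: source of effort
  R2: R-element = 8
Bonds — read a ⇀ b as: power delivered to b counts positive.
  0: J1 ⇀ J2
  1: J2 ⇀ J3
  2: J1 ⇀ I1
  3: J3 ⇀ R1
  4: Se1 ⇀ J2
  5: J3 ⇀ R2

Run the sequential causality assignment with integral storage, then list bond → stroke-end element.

bond 0 stroke→J1
bond 1 stroke→J3
bond 2 stroke→I1
bond 3 stroke→R1
bond 4 stroke→J2
bond 5 stroke→R2

b4 →J2  (Se1 fixes effort; stroke away)
b0 →J1  (J2: bond 4 brought effort, rest push out)
b1 →J3  (0-jn J2 has e-setter on 4)
b3 →R1  (J3: bond 1 brought effort, rest push out)
b5 →R2  (common-e at J3 fixed by 1)
b2 →I1  (J1 effort already set via bond 0)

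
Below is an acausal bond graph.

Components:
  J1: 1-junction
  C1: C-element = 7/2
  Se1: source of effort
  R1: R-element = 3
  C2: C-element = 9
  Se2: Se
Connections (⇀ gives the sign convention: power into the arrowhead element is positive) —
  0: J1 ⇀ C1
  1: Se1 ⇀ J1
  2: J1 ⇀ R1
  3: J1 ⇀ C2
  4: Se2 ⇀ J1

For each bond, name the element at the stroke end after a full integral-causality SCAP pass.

β1 →J1  (Se1: effort source, stroke at far end)
β4 →J1  (Se2: effort source, stroke at far end)
β0 →J1  (C1: C, integral causality)
β3 →J1  (C2 integral (e out))
β2 →R1  (J1: last free bond brings flow in)

β0 stroke at J1
β1 stroke at J1
β2 stroke at R1
β3 stroke at J1
β4 stroke at J1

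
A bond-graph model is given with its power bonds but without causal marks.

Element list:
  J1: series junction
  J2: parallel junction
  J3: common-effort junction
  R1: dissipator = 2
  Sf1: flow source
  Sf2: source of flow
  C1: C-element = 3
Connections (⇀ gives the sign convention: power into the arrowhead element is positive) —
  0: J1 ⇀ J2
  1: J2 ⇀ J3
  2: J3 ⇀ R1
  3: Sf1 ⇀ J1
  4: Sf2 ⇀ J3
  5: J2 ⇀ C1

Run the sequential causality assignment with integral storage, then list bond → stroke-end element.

β3 →Sf1  (source Sf1 imposes f)
β4 →Sf2  (Sf2 (Sf) sets flow on bond)
β0 →J1  (common-f at J1 fixed by 3)
β5 →J2  (C1: C, integral causality)
β1 →J3  (common-e at J2 fixed by 5)
β2 →R1  (common-e at J3 fixed by 1)

bond 0 |J1
bond 1 |J3
bond 2 |R1
bond 3 |Sf1
bond 4 |Sf2
bond 5 |J2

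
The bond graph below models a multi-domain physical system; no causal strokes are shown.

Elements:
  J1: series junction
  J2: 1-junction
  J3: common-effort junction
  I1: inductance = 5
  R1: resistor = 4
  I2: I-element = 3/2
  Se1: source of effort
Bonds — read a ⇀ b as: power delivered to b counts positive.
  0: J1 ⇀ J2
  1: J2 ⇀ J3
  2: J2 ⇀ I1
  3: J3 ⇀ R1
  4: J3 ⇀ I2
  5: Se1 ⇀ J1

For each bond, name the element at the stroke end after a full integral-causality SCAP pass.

b0 stroke at J2
b1 stroke at J2
b2 stroke at I1
b3 stroke at J3
b4 stroke at I2
b5 stroke at J1

β5 stroke at J1  (Se1 (Se) sets effort on bond)
β0 stroke at J2  (J1: last free bond brings flow in)
β2 stroke at I1  (I1: I, integral causality)
β1 stroke at J2  (J2: bond 2 brought flow, rest push out)
β4 stroke at I2  (prefer integral on I2)
β3 stroke at J3  (J3: last free bond brings effort in)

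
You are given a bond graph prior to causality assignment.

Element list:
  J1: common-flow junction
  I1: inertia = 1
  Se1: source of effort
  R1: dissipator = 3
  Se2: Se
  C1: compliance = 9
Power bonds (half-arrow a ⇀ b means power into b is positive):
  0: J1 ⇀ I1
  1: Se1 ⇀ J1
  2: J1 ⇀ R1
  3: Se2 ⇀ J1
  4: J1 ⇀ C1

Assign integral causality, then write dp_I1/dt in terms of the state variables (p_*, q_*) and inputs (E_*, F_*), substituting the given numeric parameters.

β1 stroke at J1  (source Se1 imposes e)
β3 stroke at J1  (source Se2 imposes e)
β0 stroke at I1  (I1 integral (f out))
β2 stroke at J1  (common-f at J1 fixed by 0)
β4 stroke at J1  (1-jn J1 has f-setter on 0)

dp_I1/dt = E_Se1 + E_Se2 - 3*p_I1 - q_C1/9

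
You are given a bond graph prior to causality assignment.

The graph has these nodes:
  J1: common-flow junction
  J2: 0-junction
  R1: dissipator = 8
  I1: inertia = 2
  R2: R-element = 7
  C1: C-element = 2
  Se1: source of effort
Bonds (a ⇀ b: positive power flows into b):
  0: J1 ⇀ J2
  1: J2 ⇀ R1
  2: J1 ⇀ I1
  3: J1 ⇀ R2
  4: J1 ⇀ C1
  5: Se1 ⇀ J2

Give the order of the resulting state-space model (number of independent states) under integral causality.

2  (C1, I1 all integral)

bond 5 |J2  (Se1 fixes effort; stroke away)
bond 0 |J1  (J2 effort already set via bond 5)
bond 1 |R1  (J2 effort already set via bond 5)
bond 2 |I1  (I1 integral (f out))
bond 3 |J1  (J1 flow already set via bond 2)
bond 4 |J1  (common-f at J1 fixed by 2)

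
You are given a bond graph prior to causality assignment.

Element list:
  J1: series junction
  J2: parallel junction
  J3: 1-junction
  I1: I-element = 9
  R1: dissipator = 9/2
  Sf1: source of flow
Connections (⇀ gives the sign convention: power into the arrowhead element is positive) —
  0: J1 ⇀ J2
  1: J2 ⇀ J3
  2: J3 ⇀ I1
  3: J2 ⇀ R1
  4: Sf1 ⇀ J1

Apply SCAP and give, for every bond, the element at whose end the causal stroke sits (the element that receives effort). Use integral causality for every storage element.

b0 stroke→J1
b1 stroke→J3
b2 stroke→I1
b3 stroke→J2
b4 stroke→Sf1

b4 stroke at Sf1  (Sf1 (Sf) sets flow on bond)
b0 stroke at J1  (J1 flow already set via bond 4)
b2 stroke at I1  (I1 integral (f out))
b1 stroke at J3  (1-jn J3 has f-setter on 2)
b3 stroke at J2  (closing 0-jn rule on J2)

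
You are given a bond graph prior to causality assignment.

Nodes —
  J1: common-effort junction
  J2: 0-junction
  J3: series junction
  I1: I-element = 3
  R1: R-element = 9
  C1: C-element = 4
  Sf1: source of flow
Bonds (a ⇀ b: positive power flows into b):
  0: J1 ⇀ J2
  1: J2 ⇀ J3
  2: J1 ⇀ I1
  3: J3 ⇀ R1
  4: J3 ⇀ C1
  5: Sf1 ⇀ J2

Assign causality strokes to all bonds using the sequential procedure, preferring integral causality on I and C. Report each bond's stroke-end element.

b5 stroke→Sf1  (source Sf1 imposes f)
b2 stroke→I1  (prefer integral on I1)
b0 stroke→J1  (closing 0-jn rule on J1)
b1 stroke→J2  (J2 needs exactly one e-in)
b3 stroke→J3  (1-jn J3 has f-setter on 1)
b4 stroke→J3  (1-jn J3 has f-setter on 1)

b0 stroke at J1
b1 stroke at J2
b2 stroke at I1
b3 stroke at J3
b4 stroke at J3
b5 stroke at Sf1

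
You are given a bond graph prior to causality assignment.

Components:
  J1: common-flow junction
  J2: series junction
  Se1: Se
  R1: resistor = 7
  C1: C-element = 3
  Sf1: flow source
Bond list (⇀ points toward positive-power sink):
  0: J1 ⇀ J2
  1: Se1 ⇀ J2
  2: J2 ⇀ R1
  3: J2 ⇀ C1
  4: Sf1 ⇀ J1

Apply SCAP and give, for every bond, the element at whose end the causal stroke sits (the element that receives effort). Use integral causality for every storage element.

bond 0 stroke→J1
bond 1 stroke→J2
bond 2 stroke→J2
bond 3 stroke→J2
bond 4 stroke→Sf1

#1 stroke at J2  (source Se1 imposes e)
#4 stroke at Sf1  (Sf1 (Sf) sets flow on bond)
#0 stroke at J1  (J1 flow already set via bond 4)
#2 stroke at J2  (1-jn J2 has f-setter on 0)
#3 stroke at J2  (1-jn J2 has f-setter on 0)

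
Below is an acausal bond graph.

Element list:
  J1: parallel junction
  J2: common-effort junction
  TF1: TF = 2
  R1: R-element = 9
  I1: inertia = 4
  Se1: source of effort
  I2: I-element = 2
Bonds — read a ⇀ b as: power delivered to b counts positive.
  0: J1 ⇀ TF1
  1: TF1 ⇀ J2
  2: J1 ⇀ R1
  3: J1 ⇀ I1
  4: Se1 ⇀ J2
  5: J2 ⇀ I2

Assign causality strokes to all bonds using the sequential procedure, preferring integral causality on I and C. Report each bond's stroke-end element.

β4 →J2  (Se1 fixes effort; stroke away)
β1 →TF1  (J2: bond 4 brought effort, rest push out)
β5 →I2  (J2: bond 4 brought effort, rest push out)
β0 →J1  (TF1: transformer flips bond 1)
β2 →R1  (J1 effort already set via bond 0)
β3 →I1  (common-e at J1 fixed by 0)

β0 stroke at J1
β1 stroke at TF1
β2 stroke at R1
β3 stroke at I1
β4 stroke at J2
β5 stroke at I2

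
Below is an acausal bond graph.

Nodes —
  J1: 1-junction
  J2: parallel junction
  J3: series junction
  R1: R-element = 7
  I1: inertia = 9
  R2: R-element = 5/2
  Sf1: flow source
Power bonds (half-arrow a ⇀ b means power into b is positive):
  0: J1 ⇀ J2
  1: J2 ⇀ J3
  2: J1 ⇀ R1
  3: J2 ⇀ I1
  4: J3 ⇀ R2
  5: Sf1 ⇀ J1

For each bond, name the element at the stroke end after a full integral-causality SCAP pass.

b0 stroke at J1
b1 stroke at J2
b2 stroke at J1
b3 stroke at I1
b4 stroke at J3
b5 stroke at Sf1

bond 5 stroke at Sf1  (Sf1 (Sf) sets flow on bond)
bond 0 stroke at J1  (1-jn J1 has f-setter on 5)
bond 2 stroke at J1  (common-f at J1 fixed by 5)
bond 3 stroke at I1  (prefer integral on I1)
bond 1 stroke at J2  (closing 0-jn rule on J2)
bond 4 stroke at J3  (J3 flow already set via bond 1)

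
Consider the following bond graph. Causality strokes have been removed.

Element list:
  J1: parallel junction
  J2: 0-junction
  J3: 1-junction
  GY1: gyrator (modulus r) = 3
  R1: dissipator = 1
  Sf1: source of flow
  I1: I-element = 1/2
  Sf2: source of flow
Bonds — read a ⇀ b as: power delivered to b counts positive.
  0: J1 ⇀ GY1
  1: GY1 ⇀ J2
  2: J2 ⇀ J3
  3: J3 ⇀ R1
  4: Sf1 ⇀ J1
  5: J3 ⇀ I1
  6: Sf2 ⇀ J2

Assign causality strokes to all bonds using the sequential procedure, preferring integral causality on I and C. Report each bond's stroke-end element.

bond 4 →Sf1  (Sf1 (Sf) sets flow on bond)
bond 6 →Sf2  (Sf2: flow source, stroke at near end)
bond 0 →J1  (J1: last free bond brings effort in)
bond 1 →J2  (GY GY1: same side as bond 0)
bond 2 →J3  (0-jn J2 has e-setter on 1)
bond 5 →I1  (I1 outputs flow p/I1)
bond 3 →J3  (J3 flow already set via bond 5)

bond 0 |J1
bond 1 |J2
bond 2 |J3
bond 3 |J3
bond 4 |Sf1
bond 5 |I1
bond 6 |Sf2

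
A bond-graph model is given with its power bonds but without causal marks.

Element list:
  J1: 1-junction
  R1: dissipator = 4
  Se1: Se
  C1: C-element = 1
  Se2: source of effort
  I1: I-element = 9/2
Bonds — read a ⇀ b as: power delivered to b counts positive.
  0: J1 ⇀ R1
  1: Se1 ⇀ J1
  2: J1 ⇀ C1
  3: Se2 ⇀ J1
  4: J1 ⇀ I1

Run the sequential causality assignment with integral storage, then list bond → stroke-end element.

bond 0 stroke at J1
bond 1 stroke at J1
bond 2 stroke at J1
bond 3 stroke at J1
bond 4 stroke at I1

#1 →J1  (Se1 (Se) sets effort on bond)
#3 →J1  (Se2 (Se) sets effort on bond)
#2 →J1  (C1 outputs effort q/C1)
#4 →I1  (I1: I, integral causality)
#0 →J1  (J1: bond 4 brought flow, rest push out)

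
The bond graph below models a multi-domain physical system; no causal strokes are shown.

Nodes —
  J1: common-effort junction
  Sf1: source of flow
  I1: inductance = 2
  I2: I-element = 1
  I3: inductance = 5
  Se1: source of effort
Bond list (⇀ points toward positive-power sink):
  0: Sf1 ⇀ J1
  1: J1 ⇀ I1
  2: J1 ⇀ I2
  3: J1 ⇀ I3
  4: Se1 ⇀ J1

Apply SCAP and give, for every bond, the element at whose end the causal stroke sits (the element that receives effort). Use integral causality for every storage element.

β0 →Sf1
β1 →I1
β2 →I2
β3 →I3
β4 →J1

bond 0 stroke at Sf1  (Sf1: flow source, stroke at near end)
bond 4 stroke at J1  (Se1: effort source, stroke at far end)
bond 1 stroke at I1  (0-jn J1 has e-setter on 4)
bond 2 stroke at I2  (common-e at J1 fixed by 4)
bond 3 stroke at I3  (J1: bond 4 brought effort, rest push out)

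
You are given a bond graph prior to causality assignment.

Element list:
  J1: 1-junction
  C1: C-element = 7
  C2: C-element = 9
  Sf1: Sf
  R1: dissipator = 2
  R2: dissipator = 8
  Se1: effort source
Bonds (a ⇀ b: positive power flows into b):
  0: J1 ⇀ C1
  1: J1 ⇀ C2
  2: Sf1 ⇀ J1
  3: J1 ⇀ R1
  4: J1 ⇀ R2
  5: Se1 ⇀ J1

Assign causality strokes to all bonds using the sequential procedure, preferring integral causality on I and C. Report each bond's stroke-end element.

#0 →J1
#1 →J1
#2 →Sf1
#3 →J1
#4 →J1
#5 →J1

b2 stroke→Sf1  (Sf1: flow source, stroke at near end)
b5 stroke→J1  (Se1: effort source, stroke at far end)
b0 stroke→J1  (J1: bond 2 brought flow, rest push out)
b1 stroke→J1  (common-f at J1 fixed by 2)
b3 stroke→J1  (J1 flow already set via bond 2)
b4 stroke→J1  (J1 flow already set via bond 2)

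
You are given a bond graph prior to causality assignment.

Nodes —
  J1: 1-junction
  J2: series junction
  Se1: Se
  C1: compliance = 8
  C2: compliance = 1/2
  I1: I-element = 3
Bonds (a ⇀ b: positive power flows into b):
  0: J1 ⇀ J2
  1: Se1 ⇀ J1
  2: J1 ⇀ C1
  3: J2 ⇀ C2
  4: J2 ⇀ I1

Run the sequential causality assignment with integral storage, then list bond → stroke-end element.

β0 stroke at J2
β1 stroke at J1
β2 stroke at J1
β3 stroke at J2
β4 stroke at I1

#1 →J1  (Se1 fixes effort; stroke away)
#2 →J1  (C1 integral (e out))
#0 →J2  (J1 needs exactly one f-in)
#3 →J2  (prefer integral on C2)
#4 →I1  (closing 1-jn rule on J2)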